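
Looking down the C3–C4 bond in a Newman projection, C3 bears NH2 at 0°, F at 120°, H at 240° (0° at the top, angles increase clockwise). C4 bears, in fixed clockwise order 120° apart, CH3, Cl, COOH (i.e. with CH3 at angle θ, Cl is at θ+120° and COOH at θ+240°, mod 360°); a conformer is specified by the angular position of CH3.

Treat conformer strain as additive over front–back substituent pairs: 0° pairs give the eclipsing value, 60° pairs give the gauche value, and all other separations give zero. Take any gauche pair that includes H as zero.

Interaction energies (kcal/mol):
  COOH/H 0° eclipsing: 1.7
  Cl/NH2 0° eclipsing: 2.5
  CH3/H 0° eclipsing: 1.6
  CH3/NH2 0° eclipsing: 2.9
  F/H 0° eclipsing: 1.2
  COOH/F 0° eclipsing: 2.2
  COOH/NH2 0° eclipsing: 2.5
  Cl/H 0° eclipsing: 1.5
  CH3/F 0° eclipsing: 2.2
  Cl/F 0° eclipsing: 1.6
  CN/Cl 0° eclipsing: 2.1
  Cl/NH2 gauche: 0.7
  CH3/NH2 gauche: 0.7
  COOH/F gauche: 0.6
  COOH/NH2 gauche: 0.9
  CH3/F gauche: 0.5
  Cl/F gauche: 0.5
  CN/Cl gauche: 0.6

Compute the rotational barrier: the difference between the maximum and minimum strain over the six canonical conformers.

3.8 kcal/mol

CH3 at 0° (eclipsed): NH2–CH3 eclipsed, F–Cl eclipsed, H–COOH eclipsed; 2.9 + 1.6 + 1.7 = 6.2 kcal/mol.
CH3 at 60° (staggered): NH2–CH3 gauche, NH2–COOH gauche, F–CH3 gauche, F–Cl gauche; 0.7 + 0.9 + 0.5 + 0.5 = 2.6 kcal/mol.
CH3 at 120° (eclipsed): NH2–COOH eclipsed, F–CH3 eclipsed, H–Cl eclipsed; 2.5 + 2.2 + 1.5 = 6.2 kcal/mol.
CH3 at 180° (staggered): NH2–Cl gauche, NH2–COOH gauche, F–CH3 gauche, F–COOH gauche; 0.7 + 0.9 + 0.5 + 0.6 = 2.7 kcal/mol.
CH3 at 240° (eclipsed): NH2–Cl eclipsed, F–COOH eclipsed, H–CH3 eclipsed; 2.5 + 2.2 + 1.6 = 6.3 kcal/mol.
CH3 at 300° (staggered): NH2–CH3 gauche, NH2–Cl gauche, F–Cl gauche, F–COOH gauche; 0.7 + 0.7 + 0.5 + 0.6 = 2.5 kcal/mol.
Max at 240° (6.3 kcal/mol), min at 300° (2.5 kcal/mol); barrier = 3.8 kcal/mol.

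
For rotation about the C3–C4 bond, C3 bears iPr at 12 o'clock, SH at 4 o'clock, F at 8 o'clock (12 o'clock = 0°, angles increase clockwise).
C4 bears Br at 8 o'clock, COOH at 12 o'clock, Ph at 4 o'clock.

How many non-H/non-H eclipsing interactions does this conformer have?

3

Non-H eclipsing pairs: iPr(0°)/COOH(0°); SH(120°)/Ph(120°); F(240°)/Br(240°) — 3 interactions.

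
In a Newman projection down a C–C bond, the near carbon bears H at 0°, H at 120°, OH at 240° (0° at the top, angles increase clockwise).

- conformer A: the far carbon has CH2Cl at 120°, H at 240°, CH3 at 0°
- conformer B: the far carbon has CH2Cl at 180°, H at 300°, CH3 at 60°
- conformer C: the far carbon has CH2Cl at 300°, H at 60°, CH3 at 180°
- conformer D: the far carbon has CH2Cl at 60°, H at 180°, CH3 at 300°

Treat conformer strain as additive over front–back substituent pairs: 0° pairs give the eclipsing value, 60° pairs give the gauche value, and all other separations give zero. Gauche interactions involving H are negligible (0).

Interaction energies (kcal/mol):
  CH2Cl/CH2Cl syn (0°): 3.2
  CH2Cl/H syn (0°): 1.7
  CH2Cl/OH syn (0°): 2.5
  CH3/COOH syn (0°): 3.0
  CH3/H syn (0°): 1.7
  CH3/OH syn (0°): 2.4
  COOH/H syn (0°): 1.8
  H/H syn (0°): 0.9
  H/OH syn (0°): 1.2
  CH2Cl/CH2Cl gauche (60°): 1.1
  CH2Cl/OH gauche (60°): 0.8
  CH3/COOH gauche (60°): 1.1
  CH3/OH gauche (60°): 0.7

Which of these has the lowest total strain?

A is eclipsed. H at 0° is eclipsed with CH3 at 0° (1.7); H at 120° is eclipsed with CH2Cl at 120° (1.7); OH at 240° is eclipsed with H at 240° (1.2). Total 4.6 kcal/mol.
B is staggered. OH at 240° is gauche with CH2Cl at 180° (0.8). Total 0.8 kcal/mol.
C is staggered. OH at 240° is gauche with CH2Cl at 300° (0.8); OH at 240° is gauche with CH3 at 180° (0.7). Total 1.5 kcal/mol.
D is staggered. OH at 240° is gauche with CH3 at 300° (0.7). Total 0.7 kcal/mol.
D has the lowest total (0.7 kcal/mol).

D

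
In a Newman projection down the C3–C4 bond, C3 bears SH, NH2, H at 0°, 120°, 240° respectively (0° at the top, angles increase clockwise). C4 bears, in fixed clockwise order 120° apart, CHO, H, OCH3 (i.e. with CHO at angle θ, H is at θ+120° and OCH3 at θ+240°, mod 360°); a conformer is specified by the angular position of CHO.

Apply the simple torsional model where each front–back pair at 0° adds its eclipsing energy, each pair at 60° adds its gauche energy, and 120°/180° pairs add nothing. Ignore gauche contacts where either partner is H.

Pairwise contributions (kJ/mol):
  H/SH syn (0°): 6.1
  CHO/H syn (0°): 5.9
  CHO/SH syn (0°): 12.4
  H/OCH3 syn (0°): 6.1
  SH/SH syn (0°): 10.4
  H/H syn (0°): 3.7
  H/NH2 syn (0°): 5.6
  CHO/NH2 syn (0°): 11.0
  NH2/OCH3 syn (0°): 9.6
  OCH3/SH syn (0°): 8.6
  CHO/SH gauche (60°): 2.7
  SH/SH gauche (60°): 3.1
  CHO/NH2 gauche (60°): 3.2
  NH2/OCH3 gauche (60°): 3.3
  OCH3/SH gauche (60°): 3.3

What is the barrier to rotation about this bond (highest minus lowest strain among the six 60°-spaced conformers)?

18.1 kJ/mol

CHO at 0° is eclipsed. SH at 0° is eclipsed with CHO at 0° (12.4); NH2 at 120° is eclipsed with H at 120° (5.6); H at 240° is eclipsed with OCH3 at 240° (6.1). Total 24.1 kJ/mol.
CHO at 60° is staggered. SH at 0° is gauche with CHO at 60° (2.7); SH at 0° is gauche with OCH3 at 300° (3.3); NH2 at 120° is gauche with CHO at 60° (3.2). Total 9.2 kJ/mol.
CHO at 120° is eclipsed. SH at 0° is eclipsed with OCH3 at 0° (8.6); NH2 at 120° is eclipsed with CHO at 120° (11.0); H at 240° is eclipsed with H at 240° (3.7). Total 23.3 kJ/mol.
CHO at 180° is staggered. SH at 0° is gauche with OCH3 at 60° (3.3); NH2 at 120° is gauche with CHO at 180° (3.2); NH2 at 120° is gauche with OCH3 at 60° (3.3). Total 9.8 kJ/mol.
CHO at 240° is eclipsed. SH at 0° is eclipsed with H at 0° (6.1); NH2 at 120° is eclipsed with OCH3 at 120° (9.6); H at 240° is eclipsed with CHO at 240° (5.9). Total 21.6 kJ/mol.
CHO at 300° is staggered. SH at 0° is gauche with CHO at 300° (2.7); NH2 at 120° is gauche with OCH3 at 180° (3.3). Total 6.0 kJ/mol.
Max at 0° (24.1 kJ/mol), min at 300° (6.0 kJ/mol); barrier = 18.1 kJ/mol.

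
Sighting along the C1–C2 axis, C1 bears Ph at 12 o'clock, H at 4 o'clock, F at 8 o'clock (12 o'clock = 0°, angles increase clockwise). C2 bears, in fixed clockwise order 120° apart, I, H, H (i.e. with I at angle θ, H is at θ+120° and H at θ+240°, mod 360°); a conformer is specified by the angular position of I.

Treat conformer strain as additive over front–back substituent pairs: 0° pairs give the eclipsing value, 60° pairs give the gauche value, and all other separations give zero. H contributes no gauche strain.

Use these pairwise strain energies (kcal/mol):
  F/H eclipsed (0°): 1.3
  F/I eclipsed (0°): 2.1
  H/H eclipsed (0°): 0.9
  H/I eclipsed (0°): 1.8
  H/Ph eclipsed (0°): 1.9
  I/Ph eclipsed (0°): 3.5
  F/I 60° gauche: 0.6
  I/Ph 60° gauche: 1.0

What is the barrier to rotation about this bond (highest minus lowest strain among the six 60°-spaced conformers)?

I at 0° (eclipsed): Ph(0°)/I(0°) eclipsed 3.5; H(120°)/H(120°) eclipsed 0.9; F(240°)/H(240°) eclipsed 1.3 → 5.7 kcal/mol.
I at 60° (staggered): Ph(0°)/I(60°) gauche 1.0 → 1.0 kcal/mol.
I at 120° (eclipsed): Ph(0°)/H(0°) eclipsed 1.9; H(120°)/I(120°) eclipsed 1.8; F(240°)/H(240°) eclipsed 1.3 → 5.0 kcal/mol.
I at 180° (staggered): F(240°)/I(180°) gauche 0.6 → 0.6 kcal/mol.
I at 240° (eclipsed): Ph(0°)/H(0°) eclipsed 1.9; H(120°)/H(120°) eclipsed 0.9; F(240°)/I(240°) eclipsed 2.1 → 4.9 kcal/mol.
I at 300° (staggered): Ph(0°)/I(300°) gauche 1.0; F(240°)/I(300°) gauche 0.6 → 1.6 kcal/mol.
Max at 0° (5.7 kcal/mol), min at 180° (0.6 kcal/mol); barrier = 5.1 kcal/mol.

5.1 kcal/mol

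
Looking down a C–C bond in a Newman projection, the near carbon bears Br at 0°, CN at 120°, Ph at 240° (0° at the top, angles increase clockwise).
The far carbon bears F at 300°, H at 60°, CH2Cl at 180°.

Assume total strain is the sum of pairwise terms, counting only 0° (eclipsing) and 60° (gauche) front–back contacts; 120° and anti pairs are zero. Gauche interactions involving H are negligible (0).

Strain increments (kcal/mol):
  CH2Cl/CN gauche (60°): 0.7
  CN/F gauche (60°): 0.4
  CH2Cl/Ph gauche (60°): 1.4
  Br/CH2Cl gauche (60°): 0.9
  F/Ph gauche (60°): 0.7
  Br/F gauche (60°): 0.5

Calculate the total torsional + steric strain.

This conformer (staggered): Br–F gauche, CN–CH2Cl gauche, Ph–F gauche, Ph–CH2Cl gauche; 0.5 + 0.7 + 0.7 + 1.4 = 3.3 kcal/mol.

3.3 kcal/mol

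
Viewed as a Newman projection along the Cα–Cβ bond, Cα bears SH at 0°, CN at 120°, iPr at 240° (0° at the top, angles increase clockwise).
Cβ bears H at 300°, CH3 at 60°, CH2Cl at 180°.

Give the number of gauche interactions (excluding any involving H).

Non-H gauche pairs: SH(0°)/CH3(60°); CN(120°)/CH3(60°); CN(120°)/CH2Cl(180°); iPr(240°)/CH2Cl(180°) — 4 interactions.

4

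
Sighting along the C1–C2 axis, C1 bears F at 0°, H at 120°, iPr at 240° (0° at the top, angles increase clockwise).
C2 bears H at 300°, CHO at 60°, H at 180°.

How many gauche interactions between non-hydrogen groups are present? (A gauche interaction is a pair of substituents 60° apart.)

1

Non-H gauche pairs: F(0°)/CHO(60°) — 1 interaction.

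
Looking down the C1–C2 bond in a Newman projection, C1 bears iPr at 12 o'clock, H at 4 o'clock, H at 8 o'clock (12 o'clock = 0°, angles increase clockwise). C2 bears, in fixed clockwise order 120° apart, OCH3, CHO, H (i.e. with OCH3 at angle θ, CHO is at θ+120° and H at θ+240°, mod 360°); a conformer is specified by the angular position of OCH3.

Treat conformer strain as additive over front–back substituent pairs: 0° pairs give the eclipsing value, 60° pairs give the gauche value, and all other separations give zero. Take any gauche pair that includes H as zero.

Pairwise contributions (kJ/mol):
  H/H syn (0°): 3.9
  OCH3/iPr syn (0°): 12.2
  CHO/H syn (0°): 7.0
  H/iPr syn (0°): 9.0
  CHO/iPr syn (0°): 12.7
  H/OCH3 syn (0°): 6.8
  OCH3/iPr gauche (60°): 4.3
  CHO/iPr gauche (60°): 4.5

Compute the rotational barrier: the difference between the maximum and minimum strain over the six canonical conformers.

OCH3 at 0° is eclipsed. iPr at 0° is eclipsed with OCH3 at 0° (12.2); H at 120° is eclipsed with CHO at 120° (7.0); H at 240° is eclipsed with H at 240° (3.9). Total 23.1 kJ/mol.
OCH3 at 60° is staggered. iPr at 0° is gauche with OCH3 at 60° (4.3). Total 4.3 kJ/mol.
OCH3 at 120° is eclipsed. iPr at 0° is eclipsed with H at 0° (9.0); H at 120° is eclipsed with OCH3 at 120° (6.8); H at 240° is eclipsed with CHO at 240° (7.0). Total 22.8 kJ/mol.
OCH3 at 180° is staggered. iPr at 0° is gauche with CHO at 300° (4.5). Total 4.5 kJ/mol.
OCH3 at 240° is eclipsed. iPr at 0° is eclipsed with CHO at 0° (12.7); H at 120° is eclipsed with H at 120° (3.9); H at 240° is eclipsed with OCH3 at 240° (6.8). Total 23.4 kJ/mol.
OCH3 at 300° is staggered. iPr at 0° is gauche with OCH3 at 300° (4.3); iPr at 0° is gauche with CHO at 60° (4.5). Total 8.8 kJ/mol.
Max at 240° (23.4 kJ/mol), min at 60° (4.3 kJ/mol); barrier = 19.1 kJ/mol.

19.1 kJ/mol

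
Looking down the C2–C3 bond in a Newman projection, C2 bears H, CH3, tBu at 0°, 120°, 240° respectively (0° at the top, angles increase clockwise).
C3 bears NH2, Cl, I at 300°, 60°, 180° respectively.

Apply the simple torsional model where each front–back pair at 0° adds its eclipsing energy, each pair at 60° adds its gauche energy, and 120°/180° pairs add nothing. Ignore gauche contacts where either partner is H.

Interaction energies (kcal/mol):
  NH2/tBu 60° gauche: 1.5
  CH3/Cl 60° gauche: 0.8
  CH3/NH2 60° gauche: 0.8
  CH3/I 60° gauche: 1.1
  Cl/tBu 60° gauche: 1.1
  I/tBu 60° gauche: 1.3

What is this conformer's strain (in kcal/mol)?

This conformer (staggered): CH3(120°)/Cl(60°) gauche 0.8; CH3(120°)/I(180°) gauche 1.1; tBu(240°)/NH2(300°) gauche 1.5; tBu(240°)/I(180°) gauche 1.3 → 4.7 kcal/mol.

4.7 kcal/mol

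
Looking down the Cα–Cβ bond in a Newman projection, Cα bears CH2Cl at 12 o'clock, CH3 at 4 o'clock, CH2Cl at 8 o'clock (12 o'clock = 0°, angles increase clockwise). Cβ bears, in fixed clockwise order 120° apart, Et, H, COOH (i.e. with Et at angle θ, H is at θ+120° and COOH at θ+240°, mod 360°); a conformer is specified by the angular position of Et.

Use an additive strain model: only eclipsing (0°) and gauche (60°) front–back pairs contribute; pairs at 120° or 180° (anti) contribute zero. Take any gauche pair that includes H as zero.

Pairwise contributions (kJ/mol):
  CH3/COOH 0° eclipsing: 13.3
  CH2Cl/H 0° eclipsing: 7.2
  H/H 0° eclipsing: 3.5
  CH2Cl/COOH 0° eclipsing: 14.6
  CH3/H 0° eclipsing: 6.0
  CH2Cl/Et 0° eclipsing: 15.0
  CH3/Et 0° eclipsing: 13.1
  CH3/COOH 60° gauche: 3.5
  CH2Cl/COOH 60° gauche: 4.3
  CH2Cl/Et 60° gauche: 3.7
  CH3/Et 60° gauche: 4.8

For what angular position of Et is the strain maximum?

0°

Et at 0° (eclipsed): CH2Cl–Et eclipsed, CH3–H eclipsed, CH2Cl–COOH eclipsed; 15.0 + 6.0 + 14.6 = 35.6 kJ/mol.
Et at 60° (staggered): CH2Cl–Et gauche, CH2Cl–COOH gauche, CH3–Et gauche, CH2Cl–COOH gauche; 3.7 + 4.3 + 4.8 + 4.3 = 17.1 kJ/mol.
Et at 120° (eclipsed): CH2Cl–COOH eclipsed, CH3–Et eclipsed, CH2Cl–H eclipsed; 14.6 + 13.1 + 7.2 = 34.9 kJ/mol.
Et at 180° (staggered): CH2Cl–COOH gauche, CH3–Et gauche, CH3–COOH gauche, CH2Cl–Et gauche; 4.3 + 4.8 + 3.5 + 3.7 = 16.3 kJ/mol.
Et at 240° (eclipsed): CH2Cl–H eclipsed, CH3–COOH eclipsed, CH2Cl–Et eclipsed; 7.2 + 13.3 + 15.0 = 35.5 kJ/mol.
Et at 300° (staggered): CH2Cl–Et gauche, CH3–COOH gauche, CH2Cl–Et gauche, CH2Cl–COOH gauche; 3.7 + 3.5 + 3.7 + 4.3 = 15.2 kJ/mol.
The maximum (35.6 kJ/mol) occurs with Et at 0°.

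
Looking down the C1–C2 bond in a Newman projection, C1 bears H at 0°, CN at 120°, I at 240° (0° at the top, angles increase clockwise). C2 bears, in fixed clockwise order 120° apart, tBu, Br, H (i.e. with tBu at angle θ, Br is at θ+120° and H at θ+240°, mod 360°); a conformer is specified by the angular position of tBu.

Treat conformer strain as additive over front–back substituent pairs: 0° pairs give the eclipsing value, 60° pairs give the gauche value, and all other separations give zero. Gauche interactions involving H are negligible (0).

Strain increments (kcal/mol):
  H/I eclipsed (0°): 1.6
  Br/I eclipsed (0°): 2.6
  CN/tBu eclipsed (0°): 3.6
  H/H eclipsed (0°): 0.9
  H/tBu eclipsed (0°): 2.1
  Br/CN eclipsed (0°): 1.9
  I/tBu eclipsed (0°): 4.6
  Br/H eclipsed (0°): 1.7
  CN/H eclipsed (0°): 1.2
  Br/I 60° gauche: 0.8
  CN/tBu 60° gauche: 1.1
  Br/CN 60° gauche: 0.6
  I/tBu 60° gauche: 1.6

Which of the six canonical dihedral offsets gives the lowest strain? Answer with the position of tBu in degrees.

tBu at 0° (eclipsed): H–tBu eclipsed, CN–Br eclipsed, I–H eclipsed; 2.1 + 1.9 + 1.6 = 5.6 kcal/mol.
tBu at 60° (staggered): CN–tBu gauche, CN–Br gauche, I–Br gauche; 1.1 + 0.6 + 0.8 = 2.5 kcal/mol.
tBu at 120° (eclipsed): H–H eclipsed, CN–tBu eclipsed, I–Br eclipsed; 0.9 + 3.6 + 2.6 = 7.1 kcal/mol.
tBu at 180° (staggered): CN–tBu gauche, I–tBu gauche, I–Br gauche; 1.1 + 1.6 + 0.8 = 3.5 kcal/mol.
tBu at 240° (eclipsed): H–Br eclipsed, CN–H eclipsed, I–tBu eclipsed; 1.7 + 1.2 + 4.6 = 7.5 kcal/mol.
tBu at 300° (staggered): CN–Br gauche, I–tBu gauche; 0.6 + 1.6 = 2.2 kcal/mol.
The minimum (2.2 kcal/mol) occurs with tBu at 300°.

300°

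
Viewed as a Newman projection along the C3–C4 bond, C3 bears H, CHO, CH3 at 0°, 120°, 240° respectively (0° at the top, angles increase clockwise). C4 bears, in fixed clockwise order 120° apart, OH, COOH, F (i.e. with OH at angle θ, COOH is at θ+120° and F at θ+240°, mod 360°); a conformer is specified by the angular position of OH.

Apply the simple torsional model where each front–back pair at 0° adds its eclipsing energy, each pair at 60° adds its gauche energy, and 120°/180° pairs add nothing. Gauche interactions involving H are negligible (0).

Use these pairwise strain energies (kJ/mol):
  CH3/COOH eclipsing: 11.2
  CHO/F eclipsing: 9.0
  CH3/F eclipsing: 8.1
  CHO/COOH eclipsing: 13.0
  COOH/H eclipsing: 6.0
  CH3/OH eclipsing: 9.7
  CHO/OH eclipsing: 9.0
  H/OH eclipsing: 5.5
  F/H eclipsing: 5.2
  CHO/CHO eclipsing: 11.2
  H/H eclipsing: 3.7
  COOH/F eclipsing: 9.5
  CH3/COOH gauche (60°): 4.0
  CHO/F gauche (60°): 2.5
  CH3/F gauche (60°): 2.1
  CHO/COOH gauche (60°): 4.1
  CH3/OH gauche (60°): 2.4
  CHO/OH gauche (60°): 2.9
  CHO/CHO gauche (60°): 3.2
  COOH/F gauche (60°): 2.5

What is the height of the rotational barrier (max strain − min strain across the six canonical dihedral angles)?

OH at 0° (eclipsed): H–OH eclipsed, CHO–COOH eclipsed, CH3–F eclipsed; 5.5 + 13.0 + 8.1 = 26.6 kJ/mol.
OH at 60° (staggered): CHO–OH gauche, CHO–COOH gauche, CH3–COOH gauche, CH3–F gauche; 2.9 + 4.1 + 4.0 + 2.1 = 13.1 kJ/mol.
OH at 120° (eclipsed): H–F eclipsed, CHO–OH eclipsed, CH3–COOH eclipsed; 5.2 + 9.0 + 11.2 = 25.4 kJ/mol.
OH at 180° (staggered): CHO–OH gauche, CHO–F gauche, CH3–OH gauche, CH3–COOH gauche; 2.9 + 2.5 + 2.4 + 4.0 = 11.8 kJ/mol.
OH at 240° (eclipsed): H–COOH eclipsed, CHO–F eclipsed, CH3–OH eclipsed; 6.0 + 9.0 + 9.7 = 24.7 kJ/mol.
OH at 300° (staggered): CHO–COOH gauche, CHO–F gauche, CH3–OH gauche, CH3–F gauche; 4.1 + 2.5 + 2.4 + 2.1 = 11.1 kJ/mol.
Max at 0° (26.6 kJ/mol), min at 300° (11.1 kJ/mol); barrier = 15.5 kJ/mol.

15.5 kJ/mol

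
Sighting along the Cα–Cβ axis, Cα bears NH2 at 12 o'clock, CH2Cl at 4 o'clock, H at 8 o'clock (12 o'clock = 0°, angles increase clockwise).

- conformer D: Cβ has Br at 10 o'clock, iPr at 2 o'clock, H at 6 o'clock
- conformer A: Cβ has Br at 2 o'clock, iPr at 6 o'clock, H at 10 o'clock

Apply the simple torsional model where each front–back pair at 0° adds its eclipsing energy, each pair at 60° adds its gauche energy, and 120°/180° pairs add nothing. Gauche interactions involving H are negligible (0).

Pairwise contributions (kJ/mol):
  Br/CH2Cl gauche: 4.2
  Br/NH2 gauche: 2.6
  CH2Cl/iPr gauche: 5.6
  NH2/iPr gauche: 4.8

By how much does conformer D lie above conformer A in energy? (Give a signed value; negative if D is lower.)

D (staggered): NH2–Br gauche, NH2–iPr gauche, CH2Cl–iPr gauche; 2.6 + 4.8 + 5.6 = 13.0 kJ/mol.
A (staggered): NH2–Br gauche, CH2Cl–Br gauche, CH2Cl–iPr gauche; 2.6 + 4.2 + 5.6 = 12.4 kJ/mol.
E(D) − E(A) = 13.0 − 12.4 = +0.6 kJ/mol.

+0.6 kJ/mol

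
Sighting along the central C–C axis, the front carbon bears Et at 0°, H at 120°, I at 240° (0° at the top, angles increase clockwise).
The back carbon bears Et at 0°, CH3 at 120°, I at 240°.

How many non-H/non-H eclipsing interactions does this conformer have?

2

Non-H eclipsing pairs: Et(0°)/Et(0°); I(240°)/I(240°) — 2 interactions.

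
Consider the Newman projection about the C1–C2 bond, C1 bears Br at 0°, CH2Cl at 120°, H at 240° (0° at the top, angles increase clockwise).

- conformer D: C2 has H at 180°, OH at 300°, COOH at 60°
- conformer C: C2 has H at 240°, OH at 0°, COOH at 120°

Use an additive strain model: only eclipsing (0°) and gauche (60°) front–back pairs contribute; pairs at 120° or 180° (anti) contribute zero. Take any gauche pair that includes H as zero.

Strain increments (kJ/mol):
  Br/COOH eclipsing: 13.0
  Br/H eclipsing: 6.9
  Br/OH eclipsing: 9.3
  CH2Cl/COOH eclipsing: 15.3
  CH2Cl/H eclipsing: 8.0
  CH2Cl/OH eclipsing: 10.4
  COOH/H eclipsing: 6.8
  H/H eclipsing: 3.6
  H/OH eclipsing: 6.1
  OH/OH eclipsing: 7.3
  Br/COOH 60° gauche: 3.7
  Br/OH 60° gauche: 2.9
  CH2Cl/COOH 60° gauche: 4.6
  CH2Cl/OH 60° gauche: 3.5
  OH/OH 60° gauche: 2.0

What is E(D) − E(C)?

D (staggered): Br–OH gauche, Br–COOH gauche, CH2Cl–COOH gauche; 2.9 + 3.7 + 4.6 = 11.2 kJ/mol.
C (eclipsed): Br–OH eclipsed, CH2Cl–COOH eclipsed, H–H eclipsed; 9.3 + 15.3 + 3.6 = 28.2 kJ/mol.
E(D) − E(C) = 11.2 − 28.2 = -17.0 kJ/mol.

-17.0 kJ/mol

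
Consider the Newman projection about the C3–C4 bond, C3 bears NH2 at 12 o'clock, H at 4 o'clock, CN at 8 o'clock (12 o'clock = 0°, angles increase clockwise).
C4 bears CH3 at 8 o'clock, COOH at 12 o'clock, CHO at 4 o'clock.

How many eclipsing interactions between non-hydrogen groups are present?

Non-H eclipsing pairs: NH2(0°)/COOH(0°); CN(240°)/CH3(240°) — 2 interactions.

2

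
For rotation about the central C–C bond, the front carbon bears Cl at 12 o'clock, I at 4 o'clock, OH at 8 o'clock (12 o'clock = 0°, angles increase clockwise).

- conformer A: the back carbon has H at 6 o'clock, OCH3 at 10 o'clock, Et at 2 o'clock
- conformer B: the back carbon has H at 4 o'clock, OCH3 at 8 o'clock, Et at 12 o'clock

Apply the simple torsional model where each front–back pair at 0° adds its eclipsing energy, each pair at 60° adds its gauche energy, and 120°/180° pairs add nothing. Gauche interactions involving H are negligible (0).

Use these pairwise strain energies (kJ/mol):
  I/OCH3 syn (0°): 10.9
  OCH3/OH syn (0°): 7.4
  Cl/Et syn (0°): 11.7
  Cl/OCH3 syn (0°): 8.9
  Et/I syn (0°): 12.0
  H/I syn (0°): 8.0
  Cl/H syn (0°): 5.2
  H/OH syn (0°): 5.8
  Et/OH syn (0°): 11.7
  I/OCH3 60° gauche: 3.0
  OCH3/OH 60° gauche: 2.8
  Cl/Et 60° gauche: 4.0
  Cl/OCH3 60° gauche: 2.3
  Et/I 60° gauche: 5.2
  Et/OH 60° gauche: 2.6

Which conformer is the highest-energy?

A (staggered): Cl–OCH3 gauche, Cl–Et gauche, I–Et gauche, OH–OCH3 gauche; 2.3 + 4.0 + 5.2 + 2.8 = 14.3 kJ/mol.
B (eclipsed): Cl–Et eclipsed, I–H eclipsed, OH–OCH3 eclipsed; 11.7 + 8.0 + 7.4 = 27.1 kJ/mol.
B has the highest total (27.1 kJ/mol).

B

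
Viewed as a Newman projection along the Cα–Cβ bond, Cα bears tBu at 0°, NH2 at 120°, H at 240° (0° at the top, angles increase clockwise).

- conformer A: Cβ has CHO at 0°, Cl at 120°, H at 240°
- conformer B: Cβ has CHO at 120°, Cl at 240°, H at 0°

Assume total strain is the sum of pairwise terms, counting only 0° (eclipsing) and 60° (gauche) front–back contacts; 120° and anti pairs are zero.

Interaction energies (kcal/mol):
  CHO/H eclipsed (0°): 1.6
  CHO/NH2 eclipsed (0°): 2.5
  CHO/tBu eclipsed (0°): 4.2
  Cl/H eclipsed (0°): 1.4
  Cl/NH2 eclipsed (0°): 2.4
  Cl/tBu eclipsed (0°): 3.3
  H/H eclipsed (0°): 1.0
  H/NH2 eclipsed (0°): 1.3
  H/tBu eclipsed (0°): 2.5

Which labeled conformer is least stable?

A

A (eclipsed): tBu(0°)/CHO(0°) eclipsed 4.2; NH2(120°)/Cl(120°) eclipsed 2.4; H(240°)/H(240°) eclipsed 1.0 → 7.6 kcal/mol.
B (eclipsed): tBu(0°)/H(0°) eclipsed 2.5; NH2(120°)/CHO(120°) eclipsed 2.5; H(240°)/Cl(240°) eclipsed 1.4 → 6.4 kcal/mol.
A has the highest total (7.6 kcal/mol).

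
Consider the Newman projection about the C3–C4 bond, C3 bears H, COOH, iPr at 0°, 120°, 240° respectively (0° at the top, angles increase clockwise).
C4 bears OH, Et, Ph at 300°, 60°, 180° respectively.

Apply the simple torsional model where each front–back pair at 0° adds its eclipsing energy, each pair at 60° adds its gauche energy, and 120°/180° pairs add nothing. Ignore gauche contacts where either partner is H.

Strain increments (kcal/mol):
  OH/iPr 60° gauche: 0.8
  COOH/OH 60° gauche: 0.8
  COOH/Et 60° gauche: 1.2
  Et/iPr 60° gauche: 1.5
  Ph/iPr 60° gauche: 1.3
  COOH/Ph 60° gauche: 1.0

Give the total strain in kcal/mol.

4.3 kcal/mol

This conformer (staggered): COOH(120°)/Et(60°) gauche 1.2; COOH(120°)/Ph(180°) gauche 1.0; iPr(240°)/OH(300°) gauche 0.8; iPr(240°)/Ph(180°) gauche 1.3 → 4.3 kcal/mol.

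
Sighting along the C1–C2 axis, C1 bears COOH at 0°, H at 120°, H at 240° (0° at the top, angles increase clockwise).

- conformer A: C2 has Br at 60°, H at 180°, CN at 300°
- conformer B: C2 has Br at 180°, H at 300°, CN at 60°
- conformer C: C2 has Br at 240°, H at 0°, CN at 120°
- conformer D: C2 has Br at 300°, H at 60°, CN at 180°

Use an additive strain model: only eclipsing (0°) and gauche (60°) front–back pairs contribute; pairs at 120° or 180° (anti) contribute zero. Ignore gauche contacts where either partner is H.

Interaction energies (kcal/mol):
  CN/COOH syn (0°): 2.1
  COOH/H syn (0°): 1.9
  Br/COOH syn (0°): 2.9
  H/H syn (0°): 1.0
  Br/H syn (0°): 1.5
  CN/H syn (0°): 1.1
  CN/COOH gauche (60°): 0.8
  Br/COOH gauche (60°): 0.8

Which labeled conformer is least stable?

A is staggered. COOH at 0° is gauche with Br at 60° (0.8); COOH at 0° is gauche with CN at 300° (0.8). Total 1.6 kcal/mol.
B is staggered. COOH at 0° is gauche with CN at 60° (0.8). Total 0.8 kcal/mol.
C is eclipsed. COOH at 0° is eclipsed with H at 0° (1.9); H at 120° is eclipsed with CN at 120° (1.1); H at 240° is eclipsed with Br at 240° (1.5). Total 4.5 kcal/mol.
D is staggered. COOH at 0° is gauche with Br at 300° (0.8). Total 0.8 kcal/mol.
C has the highest total (4.5 kcal/mol).

C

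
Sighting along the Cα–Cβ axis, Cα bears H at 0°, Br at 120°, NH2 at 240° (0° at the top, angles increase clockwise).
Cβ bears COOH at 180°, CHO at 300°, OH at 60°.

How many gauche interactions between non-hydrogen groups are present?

Non-H gauche pairs: Br(120°)/COOH(180°); Br(120°)/OH(60°); NH2(240°)/COOH(180°); NH2(240°)/CHO(300°) — 4 interactions.

4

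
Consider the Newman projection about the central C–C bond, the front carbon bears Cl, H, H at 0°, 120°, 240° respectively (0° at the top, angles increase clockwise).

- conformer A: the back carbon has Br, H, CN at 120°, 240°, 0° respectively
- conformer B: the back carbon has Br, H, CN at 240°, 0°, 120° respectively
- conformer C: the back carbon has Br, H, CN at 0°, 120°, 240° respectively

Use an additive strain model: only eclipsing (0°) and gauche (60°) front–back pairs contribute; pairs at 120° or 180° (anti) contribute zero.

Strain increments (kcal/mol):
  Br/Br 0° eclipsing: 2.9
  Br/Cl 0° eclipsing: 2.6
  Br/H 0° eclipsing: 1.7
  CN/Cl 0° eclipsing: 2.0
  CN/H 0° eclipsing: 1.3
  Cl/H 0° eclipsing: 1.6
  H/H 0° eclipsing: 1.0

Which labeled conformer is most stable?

A is eclipsed. Cl at 0° is eclipsed with CN at 0° (2.0); H at 120° is eclipsed with Br at 120° (1.7); H at 240° is eclipsed with H at 240° (1.0). Total 4.7 kcal/mol.
B is eclipsed. Cl at 0° is eclipsed with H at 0° (1.6); H at 120° is eclipsed with CN at 120° (1.3); H at 240° is eclipsed with Br at 240° (1.7). Total 4.6 kcal/mol.
C is eclipsed. Cl at 0° is eclipsed with Br at 0° (2.6); H at 120° is eclipsed with H at 120° (1.0); H at 240° is eclipsed with CN at 240° (1.3). Total 4.9 kcal/mol.
B has the lowest total (4.6 kcal/mol).

B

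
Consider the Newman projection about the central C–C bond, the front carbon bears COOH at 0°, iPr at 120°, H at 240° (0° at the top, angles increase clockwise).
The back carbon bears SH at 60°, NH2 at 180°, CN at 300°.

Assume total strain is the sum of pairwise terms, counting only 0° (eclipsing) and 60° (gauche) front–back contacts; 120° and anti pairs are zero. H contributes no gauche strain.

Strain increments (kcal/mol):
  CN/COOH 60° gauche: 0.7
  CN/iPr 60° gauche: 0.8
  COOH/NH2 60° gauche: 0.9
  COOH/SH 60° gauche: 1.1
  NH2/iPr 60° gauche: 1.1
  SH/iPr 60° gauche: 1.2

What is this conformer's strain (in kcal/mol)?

4.1 kcal/mol

This conformer (staggered): COOH–SH gauche, COOH–CN gauche, iPr–SH gauche, iPr–NH2 gauche; 1.1 + 0.7 + 1.2 + 1.1 = 4.1 kcal/mol.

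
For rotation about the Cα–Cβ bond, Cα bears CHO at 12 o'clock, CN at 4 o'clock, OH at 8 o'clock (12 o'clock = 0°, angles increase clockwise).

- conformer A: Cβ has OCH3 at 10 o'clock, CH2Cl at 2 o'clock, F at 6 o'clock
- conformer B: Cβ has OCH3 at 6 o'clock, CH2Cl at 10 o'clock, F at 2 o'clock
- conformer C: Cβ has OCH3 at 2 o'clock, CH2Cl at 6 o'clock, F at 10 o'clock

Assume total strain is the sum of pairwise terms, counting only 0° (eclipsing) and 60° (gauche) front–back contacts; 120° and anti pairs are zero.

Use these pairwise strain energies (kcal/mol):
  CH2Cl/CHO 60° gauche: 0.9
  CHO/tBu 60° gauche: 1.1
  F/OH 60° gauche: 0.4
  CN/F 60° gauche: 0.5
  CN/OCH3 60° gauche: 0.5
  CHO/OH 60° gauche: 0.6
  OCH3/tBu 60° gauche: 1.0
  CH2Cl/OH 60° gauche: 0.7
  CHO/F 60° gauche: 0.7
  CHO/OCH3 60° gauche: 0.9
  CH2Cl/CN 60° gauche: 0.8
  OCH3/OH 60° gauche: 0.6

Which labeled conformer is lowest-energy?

B

A is staggered. CHO at 0° is gauche with OCH3 at 300° (0.9); CHO at 0° is gauche with CH2Cl at 60° (0.9); CN at 120° is gauche with CH2Cl at 60° (0.8); CN at 120° is gauche with F at 180° (0.5); OH at 240° is gauche with OCH3 at 300° (0.6); OH at 240° is gauche with F at 180° (0.4). Total 4.1 kcal/mol.
B is staggered. CHO at 0° is gauche with CH2Cl at 300° (0.9); CHO at 0° is gauche with F at 60° (0.7); CN at 120° is gauche with OCH3 at 180° (0.5); CN at 120° is gauche with F at 60° (0.5); OH at 240° is gauche with OCH3 at 180° (0.6); OH at 240° is gauche with CH2Cl at 300° (0.7). Total 3.9 kcal/mol.
C is staggered. CHO at 0° is gauche with OCH3 at 60° (0.9); CHO at 0° is gauche with F at 300° (0.7); CN at 120° is gauche with OCH3 at 60° (0.5); CN at 120° is gauche with CH2Cl at 180° (0.8); OH at 240° is gauche with CH2Cl at 180° (0.7); OH at 240° is gauche with F at 300° (0.4). Total 4.0 kcal/mol.
B has the lowest total (3.9 kcal/mol).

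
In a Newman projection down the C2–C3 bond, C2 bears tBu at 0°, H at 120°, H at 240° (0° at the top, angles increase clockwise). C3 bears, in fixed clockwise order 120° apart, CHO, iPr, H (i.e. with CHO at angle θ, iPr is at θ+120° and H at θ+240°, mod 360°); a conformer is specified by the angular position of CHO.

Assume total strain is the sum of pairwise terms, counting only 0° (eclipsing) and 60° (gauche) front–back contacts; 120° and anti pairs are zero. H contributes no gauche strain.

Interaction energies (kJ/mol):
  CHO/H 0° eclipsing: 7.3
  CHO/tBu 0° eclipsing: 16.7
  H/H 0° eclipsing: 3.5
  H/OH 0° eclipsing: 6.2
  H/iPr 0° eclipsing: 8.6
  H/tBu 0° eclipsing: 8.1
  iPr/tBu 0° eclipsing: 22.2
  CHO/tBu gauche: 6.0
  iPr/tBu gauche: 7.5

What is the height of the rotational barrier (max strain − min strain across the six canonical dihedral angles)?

CHO at 0° is eclipsed. tBu at 0° is eclipsed with CHO at 0° (16.7); H at 120° is eclipsed with iPr at 120° (8.6); H at 240° is eclipsed with H at 240° (3.5). Total 28.8 kJ/mol.
CHO at 60° is staggered. tBu at 0° is gauche with CHO at 60° (6.0). Total 6.0 kJ/mol.
CHO at 120° is eclipsed. tBu at 0° is eclipsed with H at 0° (8.1); H at 120° is eclipsed with CHO at 120° (7.3); H at 240° is eclipsed with iPr at 240° (8.6). Total 24.0 kJ/mol.
CHO at 180° is staggered. tBu at 0° is gauche with iPr at 300° (7.5). Total 7.5 kJ/mol.
CHO at 240° is eclipsed. tBu at 0° is eclipsed with iPr at 0° (22.2); H at 120° is eclipsed with H at 120° (3.5); H at 240° is eclipsed with CHO at 240° (7.3). Total 33.0 kJ/mol.
CHO at 300° is staggered. tBu at 0° is gauche with CHO at 300° (6.0); tBu at 0° is gauche with iPr at 60° (7.5). Total 13.5 kJ/mol.
Max at 240° (33.0 kJ/mol), min at 60° (6.0 kJ/mol); barrier = 27.0 kJ/mol.

27.0 kJ/mol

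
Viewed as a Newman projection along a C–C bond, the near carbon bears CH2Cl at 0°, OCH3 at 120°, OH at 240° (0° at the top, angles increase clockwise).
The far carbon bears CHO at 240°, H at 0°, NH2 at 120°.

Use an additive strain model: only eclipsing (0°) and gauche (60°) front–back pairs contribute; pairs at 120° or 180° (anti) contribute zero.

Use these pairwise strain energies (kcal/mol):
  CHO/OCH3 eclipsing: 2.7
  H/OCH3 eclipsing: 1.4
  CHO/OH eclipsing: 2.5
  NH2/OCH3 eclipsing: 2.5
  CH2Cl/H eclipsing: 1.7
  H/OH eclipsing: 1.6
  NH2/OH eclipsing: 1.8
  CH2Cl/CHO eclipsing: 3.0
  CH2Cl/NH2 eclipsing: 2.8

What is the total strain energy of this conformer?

6.7 kcal/mol

This conformer (eclipsed): CH2Cl–H eclipsed, OCH3–NH2 eclipsed, OH–CHO eclipsed; 1.7 + 2.5 + 2.5 = 6.7 kcal/mol.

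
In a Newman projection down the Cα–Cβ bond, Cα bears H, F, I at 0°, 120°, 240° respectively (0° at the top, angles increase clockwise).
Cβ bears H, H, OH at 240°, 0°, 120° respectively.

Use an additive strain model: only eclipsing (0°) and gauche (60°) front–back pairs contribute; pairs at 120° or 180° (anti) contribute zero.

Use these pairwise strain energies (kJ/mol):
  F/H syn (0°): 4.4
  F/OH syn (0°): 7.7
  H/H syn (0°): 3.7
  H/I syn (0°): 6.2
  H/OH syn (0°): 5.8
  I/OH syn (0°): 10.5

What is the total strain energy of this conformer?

This conformer is eclipsed. H at 0° is eclipsed with H at 0° (3.7); F at 120° is eclipsed with OH at 120° (7.7); I at 240° is eclipsed with H at 240° (6.2). Total 17.6 kJ/mol.

17.6 kJ/mol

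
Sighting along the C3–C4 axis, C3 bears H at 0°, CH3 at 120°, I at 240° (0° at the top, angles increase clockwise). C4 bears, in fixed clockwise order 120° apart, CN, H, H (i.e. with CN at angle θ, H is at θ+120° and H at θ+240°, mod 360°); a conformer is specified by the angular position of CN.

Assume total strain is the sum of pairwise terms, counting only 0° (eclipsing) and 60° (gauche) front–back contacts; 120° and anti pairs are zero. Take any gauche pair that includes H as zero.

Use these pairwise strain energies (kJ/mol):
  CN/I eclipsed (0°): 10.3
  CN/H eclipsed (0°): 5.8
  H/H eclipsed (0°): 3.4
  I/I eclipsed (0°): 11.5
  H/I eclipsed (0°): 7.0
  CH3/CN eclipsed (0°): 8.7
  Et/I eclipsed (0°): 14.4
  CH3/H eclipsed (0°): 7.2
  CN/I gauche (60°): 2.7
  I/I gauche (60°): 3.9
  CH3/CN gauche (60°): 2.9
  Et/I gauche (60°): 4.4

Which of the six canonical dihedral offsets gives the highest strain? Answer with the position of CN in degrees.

CN at 0° is eclipsed. H at 0° is eclipsed with CN at 0° (5.8); CH3 at 120° is eclipsed with H at 120° (7.2); I at 240° is eclipsed with H at 240° (7.0). Total 20.0 kJ/mol.
CN at 60° is staggered. CH3 at 120° is gauche with CN at 60° (2.9). Total 2.9 kJ/mol.
CN at 120° is eclipsed. H at 0° is eclipsed with H at 0° (3.4); CH3 at 120° is eclipsed with CN at 120° (8.7); I at 240° is eclipsed with H at 240° (7.0). Total 19.1 kJ/mol.
CN at 180° is staggered. CH3 at 120° is gauche with CN at 180° (2.9); I at 240° is gauche with CN at 180° (2.7). Total 5.6 kJ/mol.
CN at 240° is eclipsed. H at 0° is eclipsed with H at 0° (3.4); CH3 at 120° is eclipsed with H at 120° (7.2); I at 240° is eclipsed with CN at 240° (10.3). Total 20.9 kJ/mol.
CN at 300° is staggered. I at 240° is gauche with CN at 300° (2.7). Total 2.7 kJ/mol.
The maximum (20.9 kJ/mol) occurs with CN at 240°.

240°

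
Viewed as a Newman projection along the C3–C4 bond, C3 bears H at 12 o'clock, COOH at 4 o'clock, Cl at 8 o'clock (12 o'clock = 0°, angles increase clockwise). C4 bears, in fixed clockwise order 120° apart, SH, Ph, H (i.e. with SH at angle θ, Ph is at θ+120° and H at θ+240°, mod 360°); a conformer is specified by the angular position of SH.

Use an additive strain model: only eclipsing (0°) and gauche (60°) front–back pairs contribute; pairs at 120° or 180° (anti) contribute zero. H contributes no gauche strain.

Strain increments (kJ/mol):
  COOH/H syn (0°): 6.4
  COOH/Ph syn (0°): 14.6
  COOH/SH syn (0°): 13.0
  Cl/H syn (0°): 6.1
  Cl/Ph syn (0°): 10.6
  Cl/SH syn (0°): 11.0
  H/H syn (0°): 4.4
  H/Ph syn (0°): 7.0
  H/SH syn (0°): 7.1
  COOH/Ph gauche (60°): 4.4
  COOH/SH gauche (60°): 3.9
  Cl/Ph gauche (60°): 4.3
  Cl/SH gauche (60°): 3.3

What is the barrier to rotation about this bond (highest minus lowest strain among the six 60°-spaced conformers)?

20.3 kJ/mol

SH at 0° (eclipsed): H(0°)/SH(0°) eclipsed 7.1; COOH(120°)/Ph(120°) eclipsed 14.6; Cl(240°)/H(240°) eclipsed 6.1 → 27.8 kJ/mol.
SH at 60° (staggered): COOH(120°)/SH(60°) gauche 3.9; COOH(120°)/Ph(180°) gauche 4.4; Cl(240°)/Ph(180°) gauche 4.3 → 12.6 kJ/mol.
SH at 120° (eclipsed): H(0°)/H(0°) eclipsed 4.4; COOH(120°)/SH(120°) eclipsed 13.0; Cl(240°)/Ph(240°) eclipsed 10.6 → 28.0 kJ/mol.
SH at 180° (staggered): COOH(120°)/SH(180°) gauche 3.9; Cl(240°)/SH(180°) gauche 3.3; Cl(240°)/Ph(300°) gauche 4.3 → 11.5 kJ/mol.
SH at 240° (eclipsed): H(0°)/Ph(0°) eclipsed 7.0; COOH(120°)/H(120°) eclipsed 6.4; Cl(240°)/SH(240°) eclipsed 11.0 → 24.4 kJ/mol.
SH at 300° (staggered): COOH(120°)/Ph(60°) gauche 4.4; Cl(240°)/SH(300°) gauche 3.3 → 7.7 kJ/mol.
Max at 120° (28.0 kJ/mol), min at 300° (7.7 kJ/mol); barrier = 20.3 kJ/mol.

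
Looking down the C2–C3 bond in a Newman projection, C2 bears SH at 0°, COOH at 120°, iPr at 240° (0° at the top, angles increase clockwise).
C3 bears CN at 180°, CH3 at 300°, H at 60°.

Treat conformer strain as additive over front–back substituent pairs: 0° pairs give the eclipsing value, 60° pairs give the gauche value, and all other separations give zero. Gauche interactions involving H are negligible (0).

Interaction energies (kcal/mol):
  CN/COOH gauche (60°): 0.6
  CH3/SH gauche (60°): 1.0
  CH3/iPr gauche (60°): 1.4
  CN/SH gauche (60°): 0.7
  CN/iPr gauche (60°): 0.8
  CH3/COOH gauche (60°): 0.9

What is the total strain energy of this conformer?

This conformer is staggered. SH at 0° is gauche with CH3 at 300° (1.0); COOH at 120° is gauche with CN at 180° (0.6); iPr at 240° is gauche with CN at 180° (0.8); iPr at 240° is gauche with CH3 at 300° (1.4). Total 3.8 kcal/mol.

3.8 kcal/mol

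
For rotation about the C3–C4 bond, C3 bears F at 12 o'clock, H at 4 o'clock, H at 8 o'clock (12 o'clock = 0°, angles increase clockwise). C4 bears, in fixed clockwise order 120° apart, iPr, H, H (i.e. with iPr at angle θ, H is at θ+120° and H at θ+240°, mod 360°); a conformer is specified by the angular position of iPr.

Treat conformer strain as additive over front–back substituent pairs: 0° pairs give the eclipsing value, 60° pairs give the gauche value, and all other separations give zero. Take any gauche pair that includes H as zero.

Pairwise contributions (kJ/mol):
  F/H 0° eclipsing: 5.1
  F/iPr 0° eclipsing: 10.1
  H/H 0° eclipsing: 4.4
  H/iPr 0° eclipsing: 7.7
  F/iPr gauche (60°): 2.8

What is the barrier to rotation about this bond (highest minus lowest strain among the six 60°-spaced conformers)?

18.9 kJ/mol

iPr at 0° (eclipsed): F(0°)/iPr(0°) eclipsed 10.1; H(120°)/H(120°) eclipsed 4.4; H(240°)/H(240°) eclipsed 4.4 → 18.9 kJ/mol.
iPr at 60° (staggered): F(0°)/iPr(60°) gauche 2.8 → 2.8 kJ/mol.
iPr at 120° (eclipsed): F(0°)/H(0°) eclipsed 5.1; H(120°)/iPr(120°) eclipsed 7.7; H(240°)/H(240°) eclipsed 4.4 → 17.2 kJ/mol.
iPr at 180° (staggered): no non-H gauche contacts → 0.0 kJ/mol.
iPr at 240° (eclipsed): F(0°)/H(0°) eclipsed 5.1; H(120°)/H(120°) eclipsed 4.4; H(240°)/iPr(240°) eclipsed 7.7 → 17.2 kJ/mol.
iPr at 300° (staggered): F(0°)/iPr(300°) gauche 2.8 → 2.8 kJ/mol.
Max at 0° (18.9 kJ/mol), min at 180° (0.0 kJ/mol); barrier = 18.9 kJ/mol.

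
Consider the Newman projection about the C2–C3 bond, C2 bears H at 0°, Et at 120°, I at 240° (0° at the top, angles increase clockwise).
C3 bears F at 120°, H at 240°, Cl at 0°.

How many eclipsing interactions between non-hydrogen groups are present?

1

Non-H eclipsing pairs: Et(120°)/F(120°) — 1 interaction.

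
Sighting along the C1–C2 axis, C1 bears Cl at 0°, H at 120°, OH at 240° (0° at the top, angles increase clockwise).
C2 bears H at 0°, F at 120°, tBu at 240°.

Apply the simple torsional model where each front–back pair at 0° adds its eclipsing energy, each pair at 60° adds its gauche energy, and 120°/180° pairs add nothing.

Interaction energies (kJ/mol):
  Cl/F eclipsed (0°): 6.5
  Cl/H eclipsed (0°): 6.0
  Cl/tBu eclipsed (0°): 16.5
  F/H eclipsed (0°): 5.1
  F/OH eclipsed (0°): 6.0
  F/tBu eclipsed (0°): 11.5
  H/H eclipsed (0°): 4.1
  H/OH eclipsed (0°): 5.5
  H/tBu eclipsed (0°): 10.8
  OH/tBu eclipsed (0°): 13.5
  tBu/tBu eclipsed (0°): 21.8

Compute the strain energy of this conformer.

This conformer (eclipsed): Cl–H eclipsed, H–F eclipsed, OH–tBu eclipsed; 6.0 + 5.1 + 13.5 = 24.6 kJ/mol.

24.6 kJ/mol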